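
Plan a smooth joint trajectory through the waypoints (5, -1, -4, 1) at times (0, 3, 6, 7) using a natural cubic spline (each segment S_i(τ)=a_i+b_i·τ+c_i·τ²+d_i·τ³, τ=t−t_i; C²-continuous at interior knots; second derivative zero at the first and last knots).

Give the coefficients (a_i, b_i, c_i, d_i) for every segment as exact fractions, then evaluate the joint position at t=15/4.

Δ: Δ0=-2, Δ1=-1, Δ2=5
row 1: diag=12, rhs=6; c'=1/4, d'=1/2
row 2: denom=8−3·1/4=29/4; d'=(36−3·1/2)/(29/4)=138/29
back: M2=138/29
back: M1=1/2−1/4·138/29=-20/29
M: M0=0, M1=-20/29, M2=138/29, M3=0
seg 0: a=5, c=M0/2=0, d=(M1−M0)/(6·3)=-10/261, b=Δ0−h0·(2M0+M1)/6=-48/29
seg 1: a=-1, c=M1/2=-10/29, d=(M2−M1)/(6·3)=79/261, b=Δ1−h1·(2M1+M2)/6=-78/29
seg 2: a=-4, c=M2/2=69/29, d=(M3−M2)/(6·1)=-23/29, b=Δ2−h2·(2M2+M3)/6=99/29
t_q=15/4 → seg 1, τ=3/4; S=-1+-78/29·τ+-10/29·τ²+79/261·τ³=-5723/1856

  seg 0: a=5 b=-48/29 c=0 d=-10/261
  seg 1: a=-1 b=-78/29 c=-10/29 d=79/261
  seg 2: a=-4 b=99/29 c=69/29 d=-23/29
S(15/4) = -5723/1856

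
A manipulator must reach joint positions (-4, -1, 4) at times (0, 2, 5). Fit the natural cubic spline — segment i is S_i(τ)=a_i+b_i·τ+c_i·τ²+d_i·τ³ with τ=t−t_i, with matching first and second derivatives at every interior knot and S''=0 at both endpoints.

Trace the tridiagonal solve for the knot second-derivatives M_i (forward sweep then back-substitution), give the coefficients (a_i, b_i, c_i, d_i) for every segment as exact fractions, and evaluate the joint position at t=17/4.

  seg 0: a=-4 b=22/15 c=0 d=1/120
  seg 1: a=-1 b=47/30 c=1/20 d=-1/180
S(17/4) = 695/256

Δ: Δ0=3/2, Δ1=5/3
row 1: diag=10, rhs=1; c'=3/10, d'=1/10
back: M1=1/10
M: M0=0, M1=1/10, M2=0
seg 0: a=-4, c=M0/2=0, d=(M1−M0)/(6·2)=1/120, b=Δ0−h0·(2M0+M1)/6=22/15
seg 1: a=-1, c=M1/2=1/20, d=(M2−M1)/(6·3)=-1/180, b=Δ1−h1·(2M1+M2)/6=47/30
t_q=17/4 → seg 1, τ=9/4; S=-1+47/30·τ+1/20·τ²+-1/180·τ³=695/256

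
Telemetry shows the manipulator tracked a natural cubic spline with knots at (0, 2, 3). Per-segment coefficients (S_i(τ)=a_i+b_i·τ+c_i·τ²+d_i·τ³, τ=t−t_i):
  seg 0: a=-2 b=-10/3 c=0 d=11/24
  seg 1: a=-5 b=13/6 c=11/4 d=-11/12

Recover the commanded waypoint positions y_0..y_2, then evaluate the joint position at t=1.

y_0 = S_0(0) = a_0 = -2
y_1 = S_1(0) = a_1 = -5
y_2 = S_1(1) = -1
t_q=1 is in segment 0 (τ=1); S_0(τ)=-39/8

y_0=-2 y_1=-5 y_2=-1
S(1) = -39/8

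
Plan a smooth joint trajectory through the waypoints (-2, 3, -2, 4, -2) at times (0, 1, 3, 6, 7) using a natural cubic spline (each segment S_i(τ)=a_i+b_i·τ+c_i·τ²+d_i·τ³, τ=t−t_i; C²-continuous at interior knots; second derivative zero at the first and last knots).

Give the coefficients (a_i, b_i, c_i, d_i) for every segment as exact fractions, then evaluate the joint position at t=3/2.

Δ: Δ0=5, Δ1=-5/2, Δ2=2, Δ3=-6
row 1: diag=6, rhs=-45; c'=1/3, d'=-15/2
row 2: denom=10−2·1/3=28/3; d'=(27−2·-15/2)/(28/3)=9/2
row 3: denom=8−3·9/28=197/28; d'=(-48−3·9/2)/(197/28)=-1722/197
back: M3=-1722/197
back: M2=9/2−9/28·-1722/197=1440/197
back: M1=-15/2−1/3·1440/197=-3915/394
M: M0=0, M1=-3915/394, M2=1440/197, M3=-1722/197, M4=0
seg 0: a=-2, c=M0/2=0, d=(M1−M0)/(6·1)=-1305/788, b=Δ0−h0·(2M0+M1)/6=5245/788
seg 1: a=3, c=M1/2=-3915/788, d=(M2−M1)/(6·2)=2265/1576, b=Δ1−h1·(2M1+M2)/6=665/394
seg 2: a=-2, c=M2/2=720/197, d=(M3−M2)/(6·3)=-527/591, b=Δ2−h2·(2M2+M3)/6=-185/197
seg 3: a=4, c=M3/2=-861/197, d=(M4−M3)/(6·1)=287/197, b=Δ3−h3·(2M3+M4)/6=-608/197
t_q=3/2 → seg 1, τ=1/2; S=3+665/394·τ+-3915/788·τ²+2265/1576·τ³=35069/12608

  seg 0: a=-2 b=5245/788 c=0 d=-1305/788
  seg 1: a=3 b=665/394 c=-3915/788 d=2265/1576
  seg 2: a=-2 b=-185/197 c=720/197 d=-527/591
  seg 3: a=4 b=-608/197 c=-861/197 d=287/197
S(3/2) = 35069/12608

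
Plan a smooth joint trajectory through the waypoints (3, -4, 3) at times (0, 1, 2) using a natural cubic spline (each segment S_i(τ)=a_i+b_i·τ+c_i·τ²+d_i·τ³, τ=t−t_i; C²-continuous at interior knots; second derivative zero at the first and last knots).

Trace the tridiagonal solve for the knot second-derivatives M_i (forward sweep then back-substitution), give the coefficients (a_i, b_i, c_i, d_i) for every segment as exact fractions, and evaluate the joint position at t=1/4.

  seg 0: a=3 b=-21/2 c=0 d=7/2
  seg 1: a=-4 b=0 c=21/2 d=-7/2
S(1/4) = 55/128

Δ: Δ0=-7, Δ1=7
row 1: diag=4, rhs=84; c'=1/4, d'=21
back: M1=21
M: M0=0, M1=21, M2=0
seg 0: a=3, c=M0/2=0, d=(M1−M0)/(6·1)=7/2, b=Δ0−h0·(2M0+M1)/6=-21/2
seg 1: a=-4, c=M1/2=21/2, d=(M2−M1)/(6·1)=-7/2, b=Δ1−h1·(2M1+M2)/6=0
t_q=1/4 → seg 0, τ=1/4; S=3+-21/2·τ+0·τ²+7/2·τ³=55/128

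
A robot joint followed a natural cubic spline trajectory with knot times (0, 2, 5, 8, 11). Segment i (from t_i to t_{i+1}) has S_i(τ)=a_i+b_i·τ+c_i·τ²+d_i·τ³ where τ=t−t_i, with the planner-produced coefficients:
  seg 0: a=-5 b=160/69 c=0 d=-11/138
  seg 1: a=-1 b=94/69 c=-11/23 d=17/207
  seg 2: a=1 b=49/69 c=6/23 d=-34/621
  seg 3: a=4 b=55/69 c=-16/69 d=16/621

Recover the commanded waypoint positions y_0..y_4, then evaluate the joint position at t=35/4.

y_0=-5 y_1=-1 y_2=1 y_3=4 y_4=5
S(35/4) = 103/23

y_0 = S_0(0) = a_0 = -5
y_1 = S_1(0) = a_1 = -1
y_2 = S_2(0) = a_2 = 1
y_3 = S_3(0) = a_3 = 4
y_4 = S_3(3) = 5
t_q=35/4 is in segment 3 (τ=3/4); S_3(τ)=103/23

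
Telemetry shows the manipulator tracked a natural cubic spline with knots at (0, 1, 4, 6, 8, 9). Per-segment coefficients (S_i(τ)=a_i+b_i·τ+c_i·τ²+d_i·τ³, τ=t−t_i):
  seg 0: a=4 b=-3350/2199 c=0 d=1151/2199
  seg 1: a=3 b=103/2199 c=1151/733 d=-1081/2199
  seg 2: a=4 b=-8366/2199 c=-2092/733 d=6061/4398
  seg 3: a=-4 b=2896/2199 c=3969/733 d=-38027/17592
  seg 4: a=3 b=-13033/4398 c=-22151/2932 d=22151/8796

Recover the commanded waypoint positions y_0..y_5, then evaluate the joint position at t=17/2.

y_0=4 y_1=3 y_2=4 y_3=-4 y_4=3 y_5=-5
S(17/2) = -1305/23456

y_0 = S_0(0) = a_0 = 4
y_1 = S_1(0) = a_1 = 3
y_2 = S_2(0) = a_2 = 4
y_3 = S_3(0) = a_3 = -4
y_4 = S_4(0) = a_4 = 3
y_5 = S_4(1) = -5
t_q=17/2 is in segment 4 (τ=1/2); S_4(τ)=-1305/23456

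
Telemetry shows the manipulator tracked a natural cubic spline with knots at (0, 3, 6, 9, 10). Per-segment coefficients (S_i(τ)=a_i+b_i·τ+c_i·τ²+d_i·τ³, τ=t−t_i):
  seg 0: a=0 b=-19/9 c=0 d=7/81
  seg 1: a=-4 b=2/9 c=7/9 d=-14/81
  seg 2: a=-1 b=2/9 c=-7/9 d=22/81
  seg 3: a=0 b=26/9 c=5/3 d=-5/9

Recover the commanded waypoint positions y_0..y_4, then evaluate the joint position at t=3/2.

y_0=0 y_1=-4 y_2=-1 y_3=0 y_4=4
S(3/2) = -23/8

y_0 = S_0(0) = a_0 = 0
y_1 = S_1(0) = a_1 = -4
y_2 = S_2(0) = a_2 = -1
y_3 = S_3(0) = a_3 = 0
y_4 = S_3(1) = 4
t_q=3/2 is in segment 0 (τ=3/2); S_0(τ)=-23/8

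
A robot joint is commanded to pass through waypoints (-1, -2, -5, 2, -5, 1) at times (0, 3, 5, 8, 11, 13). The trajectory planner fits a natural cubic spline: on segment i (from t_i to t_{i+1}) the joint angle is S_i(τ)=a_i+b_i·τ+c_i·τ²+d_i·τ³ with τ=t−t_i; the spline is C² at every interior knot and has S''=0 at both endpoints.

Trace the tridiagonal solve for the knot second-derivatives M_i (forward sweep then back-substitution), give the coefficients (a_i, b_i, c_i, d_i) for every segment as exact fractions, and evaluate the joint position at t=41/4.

Δ: Δ0=-1/3, Δ1=-3/2, Δ2=7/3, Δ3=-7/3, Δ4=3
row 1: diag=10, rhs=-7; c'=1/5, d'=-7/10
row 2: denom=10−2·1/5=48/5; d'=(23−2·-7/10)/(48/5)=61/24
row 3: denom=12−3·5/16=177/16; d'=(-28−3·61/24)/(177/16)=-190/59
row 4: denom=10−3·16/59=542/59; d'=(32−3·-190/59)/(542/59)=1229/271
back: M4=1229/271
back: M3=-190/59−16/59·1229/271=-1206/271
back: M2=61/24−5/16·-1206/271=3197/813
back: M1=-7/10−1/5·3197/813=-2417/1626
M: M0=0, M1=-2417/1626, M2=3197/813, M3=-1206/271, M4=1229/271, M5=0
seg 0: a=-1, c=M0/2=0, d=(M1−M0)/(6·3)=-2417/29268, b=Δ0−h0·(2M0+M1)/6=1333/3252
seg 1: a=-2, c=M1/2=-2417/3252, d=(M2−M1)/(6·2)=979/2168, b=Δ1−h1·(2M1+M2)/6=-2959/1626
seg 2: a=-5, c=M2/2=3197/1626, d=(M3−M2)/(6·3)=-6815/14634, b=Δ2−h2·(2M2+M3)/6=509/813
seg 3: a=2, c=M3/2=-603/271, d=(M4−M3)/(6·3)=2435/4878, b=Δ3−h3·(2M3+M4)/6=-245/1626
seg 4: a=-5, c=M4/2=1229/542, d=(M5−M4)/(6·2)=-1229/3252, b=Δ4−h4·(2M4+M5)/6=-19/813
t_q=41/4 → seg 3, τ=9/4; S=2+-245/1626·τ+-603/271·τ²+2435/4878·τ³=-135893/34688

  seg 0: a=-1 b=1333/3252 c=0 d=-2417/29268
  seg 1: a=-2 b=-2959/1626 c=-2417/3252 d=979/2168
  seg 2: a=-5 b=509/813 c=3197/1626 d=-6815/14634
  seg 3: a=2 b=-245/1626 c=-603/271 d=2435/4878
  seg 4: a=-5 b=-19/813 c=1229/542 d=-1229/3252
S(41/4) = -135893/34688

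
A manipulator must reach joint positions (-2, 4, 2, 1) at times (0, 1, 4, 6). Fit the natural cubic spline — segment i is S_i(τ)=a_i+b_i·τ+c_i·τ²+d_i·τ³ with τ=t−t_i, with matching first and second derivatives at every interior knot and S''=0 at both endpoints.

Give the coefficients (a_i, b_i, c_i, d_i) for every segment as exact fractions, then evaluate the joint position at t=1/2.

Δ: Δ0=6, Δ1=-2/3, Δ2=-1/2
row 1: diag=8, rhs=-40; c'=3/8, d'=-5
row 2: denom=10−3·3/8=71/8; d'=(1−3·-5)/(71/8)=128/71
back: M2=128/71
back: M1=-5−3/8·128/71=-403/71
M: M0=0, M1=-403/71, M2=128/71, M3=0
seg 0: a=-2, c=M0/2=0, d=(M1−M0)/(6·1)=-403/426, b=Δ0−h0·(2M0+M1)/6=2959/426
seg 1: a=4, c=M1/2=-403/142, d=(M2−M1)/(6·3)=59/142, b=Δ1−h1·(2M1+M2)/6=875/213
seg 2: a=2, c=M2/2=64/71, d=(M3−M2)/(6·2)=-32/213, b=Δ2−h2·(2M2+M3)/6=-725/426
t_q=1/2 → seg 0, τ=1/2; S=-2+2959/426·τ+0·τ²+-403/426·τ³=1539/1136

  seg 0: a=-2 b=2959/426 c=0 d=-403/426
  seg 1: a=4 b=875/213 c=-403/142 d=59/142
  seg 2: a=2 b=-725/426 c=64/71 d=-32/213
S(1/2) = 1539/1136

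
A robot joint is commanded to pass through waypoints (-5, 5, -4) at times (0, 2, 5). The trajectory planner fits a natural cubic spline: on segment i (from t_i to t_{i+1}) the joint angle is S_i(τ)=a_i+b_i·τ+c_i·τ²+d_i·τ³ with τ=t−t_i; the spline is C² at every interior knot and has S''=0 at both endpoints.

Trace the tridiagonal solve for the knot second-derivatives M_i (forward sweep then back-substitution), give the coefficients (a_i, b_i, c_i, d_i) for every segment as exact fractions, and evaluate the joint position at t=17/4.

  seg 0: a=-5 b=33/5 c=0 d=-2/5
  seg 1: a=5 b=9/5 c=-12/5 d=4/15
S(17/4) = -1/16

Δ: Δ0=5, Δ1=-3
row 1: diag=10, rhs=-48; c'=3/10, d'=-24/5
back: M1=-24/5
M: M0=0, M1=-24/5, M2=0
seg 0: a=-5, c=M0/2=0, d=(M1−M0)/(6·2)=-2/5, b=Δ0−h0·(2M0+M1)/6=33/5
seg 1: a=5, c=M1/2=-12/5, d=(M2−M1)/(6·3)=4/15, b=Δ1−h1·(2M1+M2)/6=9/5
t_q=17/4 → seg 1, τ=9/4; S=5+9/5·τ+-12/5·τ²+4/15·τ³=-1/16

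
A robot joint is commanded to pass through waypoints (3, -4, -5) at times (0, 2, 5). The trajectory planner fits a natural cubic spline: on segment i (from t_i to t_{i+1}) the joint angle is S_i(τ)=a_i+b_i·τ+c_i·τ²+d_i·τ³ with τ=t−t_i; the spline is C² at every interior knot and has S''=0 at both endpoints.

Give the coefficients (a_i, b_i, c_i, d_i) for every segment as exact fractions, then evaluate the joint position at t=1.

  seg 0: a=3 b=-62/15 c=0 d=19/120
  seg 1: a=-4 b=-67/30 c=19/20 d=-19/180
S(1) = -39/40

Δ: Δ0=-7/2, Δ1=-1/3
row 1: diag=10, rhs=19; c'=3/10, d'=19/10
back: M1=19/10
M: M0=0, M1=19/10, M2=0
seg 0: a=3, c=M0/2=0, d=(M1−M0)/(6·2)=19/120, b=Δ0−h0·(2M0+M1)/6=-62/15
seg 1: a=-4, c=M1/2=19/20, d=(M2−M1)/(6·3)=-19/180, b=Δ1−h1·(2M1+M2)/6=-67/30
t_q=1 → seg 0, τ=1; S=3+-62/15·τ+0·τ²+19/120·τ³=-39/40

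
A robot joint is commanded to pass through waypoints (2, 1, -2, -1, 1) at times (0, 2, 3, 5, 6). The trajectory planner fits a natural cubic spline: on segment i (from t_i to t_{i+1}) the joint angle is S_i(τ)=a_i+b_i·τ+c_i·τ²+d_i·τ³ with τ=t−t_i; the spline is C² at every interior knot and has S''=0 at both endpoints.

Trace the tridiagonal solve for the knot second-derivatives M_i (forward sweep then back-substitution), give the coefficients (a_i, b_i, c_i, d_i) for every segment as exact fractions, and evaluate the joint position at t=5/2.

  seg 0: a=2 b=103/186 c=0 d=-49/186
  seg 1: a=1 b=-485/186 c=-49/31 d=221/186
  seg 2: a=-2 b=-205/93 c=123/62 d=-235/744
  seg 3: a=-1 b=361/186 c=11/124 d=-11/372
S(5/2) = -273/496

Δ: Δ0=-1/2, Δ1=-3, Δ2=1/2, Δ3=2
row 1: diag=6, rhs=-15; c'=1/6, d'=-5/2
row 2: denom=6−1·1/6=35/6; d'=(21−1·-5/2)/(35/6)=141/35
row 3: denom=6−2·12/35=186/35; d'=(9−2·141/35)/(186/35)=11/62
back: M3=11/62
back: M2=141/35−12/35·11/62=123/31
back: M1=-5/2−1/6·123/31=-98/31
M: M0=0, M1=-98/31, M2=123/31, M3=11/62, M4=0
seg 0: a=2, c=M0/2=0, d=(M1−M0)/(6·2)=-49/186, b=Δ0−h0·(2M0+M1)/6=103/186
seg 1: a=1, c=M1/2=-49/31, d=(M2−M1)/(6·1)=221/186, b=Δ1−h1·(2M1+M2)/6=-485/186
seg 2: a=-2, c=M2/2=123/62, d=(M3−M2)/(6·2)=-235/744, b=Δ2−h2·(2M2+M3)/6=-205/93
seg 3: a=-1, c=M3/2=11/124, d=(M4−M3)/(6·1)=-11/372, b=Δ3−h3·(2M3+M4)/6=361/186
t_q=5/2 → seg 1, τ=1/2; S=1+-485/186·τ+-49/31·τ²+221/186·τ³=-273/496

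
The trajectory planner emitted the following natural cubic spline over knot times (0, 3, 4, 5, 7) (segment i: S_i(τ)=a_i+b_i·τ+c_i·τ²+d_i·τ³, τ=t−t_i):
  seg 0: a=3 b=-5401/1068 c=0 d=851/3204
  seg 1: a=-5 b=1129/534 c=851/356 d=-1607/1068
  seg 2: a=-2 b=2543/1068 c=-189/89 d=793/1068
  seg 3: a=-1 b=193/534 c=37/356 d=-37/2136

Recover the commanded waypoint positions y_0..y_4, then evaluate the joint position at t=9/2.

y_0 = S_0(0) = a_0 = 3
y_1 = S_1(0) = a_1 = -5
y_2 = S_2(0) = a_2 = -2
y_3 = S_3(0) = a_3 = -1
y_4 = S_3(2) = 0
t_q=9/2 is in segment 2 (τ=1/2); S_2(τ)=-3553/2848

y_0=3 y_1=-5 y_2=-2 y_3=-1 y_4=0
S(9/2) = -3553/2848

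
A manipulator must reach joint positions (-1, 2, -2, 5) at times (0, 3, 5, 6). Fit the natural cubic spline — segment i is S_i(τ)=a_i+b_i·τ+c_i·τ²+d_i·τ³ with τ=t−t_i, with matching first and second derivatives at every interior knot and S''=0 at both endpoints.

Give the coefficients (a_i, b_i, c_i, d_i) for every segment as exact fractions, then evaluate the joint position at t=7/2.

  seg 0: a=-1 b=41/14 c=0 d=-3/14
  seg 1: a=2 b=-20/7 c=-27/14 d=33/28
  seg 2: a=-2 b=25/7 c=36/7 d=-12/7
S(7/2) = 53/224

Δ: Δ0=1, Δ1=-2, Δ2=7
row 1: diag=10, rhs=-18; c'=1/5, d'=-9/5
row 2: denom=6−2·1/5=28/5; d'=(54−2·-9/5)/(28/5)=72/7
back: M2=72/7
back: M1=-9/5−1/5·72/7=-27/7
M: M0=0, M1=-27/7, M2=72/7, M3=0
seg 0: a=-1, c=M0/2=0, d=(M1−M0)/(6·3)=-3/14, b=Δ0−h0·(2M0+M1)/6=41/14
seg 1: a=2, c=M1/2=-27/14, d=(M2−M1)/(6·2)=33/28, b=Δ1−h1·(2M1+M2)/6=-20/7
seg 2: a=-2, c=M2/2=36/7, d=(M3−M2)/(6·1)=-12/7, b=Δ2−h2·(2M2+M3)/6=25/7
t_q=7/2 → seg 1, τ=1/2; S=2+-20/7·τ+-27/14·τ²+33/28·τ³=53/224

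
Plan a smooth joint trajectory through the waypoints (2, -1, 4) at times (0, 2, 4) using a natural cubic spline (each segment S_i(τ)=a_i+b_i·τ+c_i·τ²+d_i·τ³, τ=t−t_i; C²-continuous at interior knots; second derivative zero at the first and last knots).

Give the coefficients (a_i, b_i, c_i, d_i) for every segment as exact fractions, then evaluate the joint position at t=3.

Δ: Δ0=-3/2, Δ1=5/2
row 1: diag=8, rhs=24; c'=1/4, d'=3
back: M1=3
M: M0=0, M1=3, M2=0
seg 0: a=2, c=M0/2=0, d=(M1−M0)/(6·2)=1/4, b=Δ0−h0·(2M0+M1)/6=-5/2
seg 1: a=-1, c=M1/2=3/2, d=(M2−M1)/(6·2)=-1/4, b=Δ1−h1·(2M1+M2)/6=1/2
t_q=3 → seg 1, τ=1; S=-1+1/2·τ+3/2·τ²+-1/4·τ³=3/4

  seg 0: a=2 b=-5/2 c=0 d=1/4
  seg 1: a=-1 b=1/2 c=3/2 d=-1/4
S(3) = 3/4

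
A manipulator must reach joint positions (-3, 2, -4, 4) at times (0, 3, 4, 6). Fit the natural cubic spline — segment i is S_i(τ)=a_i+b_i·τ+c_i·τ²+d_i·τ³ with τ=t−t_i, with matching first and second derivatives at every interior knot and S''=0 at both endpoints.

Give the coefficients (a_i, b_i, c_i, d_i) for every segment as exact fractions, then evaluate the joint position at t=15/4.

  seg 0: a=-3 b=739/141 c=0 d=-56/141
  seg 1: a=2 b=-773/141 c=-168/47 d=431/141
  seg 2: a=-4 b=-488/141 c=263/47 d=-263/282
S(15/4) = -8521/3008

Δ: Δ0=5/3, Δ1=-6, Δ2=4
row 1: diag=8, rhs=-46; c'=1/8, d'=-23/4
row 2: denom=6−1·1/8=47/8; d'=(60−1·-23/4)/(47/8)=526/47
back: M2=526/47
back: M1=-23/4−1/8·526/47=-336/47
M: M0=0, M1=-336/47, M2=526/47, M3=0
seg 0: a=-3, c=M0/2=0, d=(M1−M0)/(6·3)=-56/141, b=Δ0−h0·(2M0+M1)/6=739/141
seg 1: a=2, c=M1/2=-168/47, d=(M2−M1)/(6·1)=431/141, b=Δ1−h1·(2M1+M2)/6=-773/141
seg 2: a=-4, c=M2/2=263/47, d=(M3−M2)/(6·2)=-263/282, b=Δ2−h2·(2M2+M3)/6=-488/141
t_q=15/4 → seg 1, τ=3/4; S=2+-773/141·τ+-168/47·τ²+431/141·τ³=-8521/3008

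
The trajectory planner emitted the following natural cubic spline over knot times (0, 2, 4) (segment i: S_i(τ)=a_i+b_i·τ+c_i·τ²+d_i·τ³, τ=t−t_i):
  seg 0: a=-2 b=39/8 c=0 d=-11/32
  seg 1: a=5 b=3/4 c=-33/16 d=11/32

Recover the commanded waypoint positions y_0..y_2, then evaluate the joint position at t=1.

y_0=-2 y_1=5 y_2=1
S(1) = 81/32

y_0 = S_0(0) = a_0 = -2
y_1 = S_1(0) = a_1 = 5
y_2 = S_1(2) = 1
t_q=1 is in segment 0 (τ=1); S_0(τ)=81/32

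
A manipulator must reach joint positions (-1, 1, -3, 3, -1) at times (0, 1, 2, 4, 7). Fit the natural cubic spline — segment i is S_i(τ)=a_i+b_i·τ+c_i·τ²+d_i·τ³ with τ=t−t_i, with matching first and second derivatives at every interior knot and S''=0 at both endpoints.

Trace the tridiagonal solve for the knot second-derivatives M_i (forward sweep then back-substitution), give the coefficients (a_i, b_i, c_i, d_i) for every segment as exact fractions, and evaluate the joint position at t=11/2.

Δ: Δ0=2, Δ1=-4, Δ2=3, Δ3=-4/3
row 1: diag=4, rhs=-36; c'=1/4, d'=-9
row 2: denom=6−1·1/4=23/4; d'=(42−1·-9)/(23/4)=204/23
row 3: denom=10−2·8/23=214/23; d'=(-26−2·204/23)/(214/23)=-503/107
back: M3=-503/107
back: M2=204/23−8/23·-503/107=1124/107
back: M1=-9−1/4·1124/107=-1244/107
M: M0=0, M1=-1244/107, M2=1124/107, M3=-503/107, M4=0
seg 0: a=-1, c=M0/2=0, d=(M1−M0)/(6·1)=-622/321, b=Δ0−h0·(2M0+M1)/6=1264/321
seg 1: a=1, c=M1/2=-622/107, d=(M2−M1)/(6·1)=1184/321, b=Δ1−h1·(2M1+M2)/6=-602/321
seg 2: a=-3, c=M2/2=562/107, d=(M3−M2)/(6·2)=-1627/1284, b=Δ2−h2·(2M2+M3)/6=-782/321
seg 3: a=3, c=M3/2=-503/214, d=(M4−M3)/(6·3)=503/1926, b=Δ3−h3·(2M3+M4)/6=1081/321
t_q=11/2 → seg 3, τ=3/2; S=3+1081/321·τ+-503/214·τ²+503/1926·τ³=6239/1712

  seg 0: a=-1 b=1264/321 c=0 d=-622/321
  seg 1: a=1 b=-602/321 c=-622/107 d=1184/321
  seg 2: a=-3 b=-782/321 c=562/107 d=-1627/1284
  seg 3: a=3 b=1081/321 c=-503/214 d=503/1926
S(11/2) = 6239/1712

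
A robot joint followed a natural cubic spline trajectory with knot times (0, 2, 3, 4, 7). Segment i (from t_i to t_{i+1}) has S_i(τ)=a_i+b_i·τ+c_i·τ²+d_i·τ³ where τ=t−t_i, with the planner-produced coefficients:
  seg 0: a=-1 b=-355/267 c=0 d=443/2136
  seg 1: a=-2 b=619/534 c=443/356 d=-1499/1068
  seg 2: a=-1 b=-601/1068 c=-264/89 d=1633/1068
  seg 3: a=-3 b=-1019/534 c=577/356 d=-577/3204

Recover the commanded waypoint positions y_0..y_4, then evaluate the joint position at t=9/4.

y_0=-1 y_1=-2 y_2=-1 y_3=-3 y_4=1
S(9/4) = -37693/22784

y_0 = S_0(0) = a_0 = -1
y_1 = S_1(0) = a_1 = -2
y_2 = S_2(0) = a_2 = -1
y_3 = S_3(0) = a_3 = -3
y_4 = S_3(3) = 1
t_q=9/4 is in segment 1 (τ=1/4); S_1(τ)=-37693/22784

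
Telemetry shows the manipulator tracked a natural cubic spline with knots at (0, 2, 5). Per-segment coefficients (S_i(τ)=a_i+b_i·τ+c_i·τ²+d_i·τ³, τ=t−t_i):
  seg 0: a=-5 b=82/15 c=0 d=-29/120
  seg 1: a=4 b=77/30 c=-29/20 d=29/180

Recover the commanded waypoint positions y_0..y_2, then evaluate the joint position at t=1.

y_0=-5 y_1=4 y_2=3
S(1) = 9/40

y_0 = S_0(0) = a_0 = -5
y_1 = S_1(0) = a_1 = 4
y_2 = S_1(3) = 3
t_q=1 is in segment 0 (τ=1); S_0(τ)=9/40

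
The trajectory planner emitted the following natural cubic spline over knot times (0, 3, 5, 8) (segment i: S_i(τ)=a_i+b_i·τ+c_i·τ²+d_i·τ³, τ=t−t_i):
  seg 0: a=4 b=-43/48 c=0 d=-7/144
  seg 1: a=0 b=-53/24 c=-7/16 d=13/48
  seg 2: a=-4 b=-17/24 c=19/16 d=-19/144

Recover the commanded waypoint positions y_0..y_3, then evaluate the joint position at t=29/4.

y_0=4 y_1=0 y_2=-4 y_3=1
S(29/4) = -1111/1024

y_0 = S_0(0) = a_0 = 4
y_1 = S_1(0) = a_1 = 0
y_2 = S_2(0) = a_2 = -4
y_3 = S_2(3) = 1
t_q=29/4 is in segment 2 (τ=9/4); S_2(τ)=-1111/1024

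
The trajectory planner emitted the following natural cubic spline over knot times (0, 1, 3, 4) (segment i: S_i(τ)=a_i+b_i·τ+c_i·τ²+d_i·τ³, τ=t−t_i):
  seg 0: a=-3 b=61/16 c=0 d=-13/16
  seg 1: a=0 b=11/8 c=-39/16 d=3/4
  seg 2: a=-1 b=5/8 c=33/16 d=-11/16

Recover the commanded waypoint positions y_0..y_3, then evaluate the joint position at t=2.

y_0 = S_0(0) = a_0 = -3
y_1 = S_1(0) = a_1 = 0
y_2 = S_2(0) = a_2 = -1
y_3 = S_2(1) = 1
t_q=2 is in segment 1 (τ=1); S_1(τ)=-5/16

y_0=-3 y_1=0 y_2=-1 y_3=1
S(2) = -5/16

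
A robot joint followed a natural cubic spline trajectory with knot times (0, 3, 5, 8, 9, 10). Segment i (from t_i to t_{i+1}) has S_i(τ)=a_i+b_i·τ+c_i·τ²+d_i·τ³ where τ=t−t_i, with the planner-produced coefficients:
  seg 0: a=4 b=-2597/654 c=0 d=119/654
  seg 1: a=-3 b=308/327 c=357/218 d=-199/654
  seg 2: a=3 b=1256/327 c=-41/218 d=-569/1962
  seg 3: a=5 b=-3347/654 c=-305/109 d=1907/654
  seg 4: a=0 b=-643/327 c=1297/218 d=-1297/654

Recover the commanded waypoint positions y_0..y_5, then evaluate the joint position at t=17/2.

y_0 = S_0(0) = a_0 = 4
y_1 = S_1(0) = a_1 = -3
y_2 = S_2(0) = a_2 = 3
y_3 = S_3(0) = a_3 = 5
y_4 = S_4(0) = a_4 = 0
y_5 = S_4(1) = 2
t_q=17/2 is in segment 3 (τ=1/2); S_3(τ)=3673/1744

y_0=4 y_1=-3 y_2=3 y_3=5 y_4=0 y_5=2
S(17/2) = 3673/1744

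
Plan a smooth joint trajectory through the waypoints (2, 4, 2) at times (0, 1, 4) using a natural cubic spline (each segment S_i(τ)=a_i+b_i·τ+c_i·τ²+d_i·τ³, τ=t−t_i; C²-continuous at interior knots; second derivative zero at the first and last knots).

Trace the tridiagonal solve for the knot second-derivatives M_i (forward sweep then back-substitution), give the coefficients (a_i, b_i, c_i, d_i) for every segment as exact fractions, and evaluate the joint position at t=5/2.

Δ: Δ0=2, Δ1=-2/3
row 1: diag=8, rhs=-16; c'=3/8, d'=-2
back: M1=-2
M: M0=0, M1=-2, M2=0
seg 0: a=2, c=M0/2=0, d=(M1−M0)/(6·1)=-1/3, b=Δ0−h0·(2M0+M1)/6=7/3
seg 1: a=4, c=M1/2=-1, d=(M2−M1)/(6·3)=1/9, b=Δ1−h1·(2M1+M2)/6=4/3
t_q=5/2 → seg 1, τ=3/2; S=4+4/3·τ+-1·τ²+1/9·τ³=33/8

  seg 0: a=2 b=7/3 c=0 d=-1/3
  seg 1: a=4 b=4/3 c=-1 d=1/9
S(5/2) = 33/8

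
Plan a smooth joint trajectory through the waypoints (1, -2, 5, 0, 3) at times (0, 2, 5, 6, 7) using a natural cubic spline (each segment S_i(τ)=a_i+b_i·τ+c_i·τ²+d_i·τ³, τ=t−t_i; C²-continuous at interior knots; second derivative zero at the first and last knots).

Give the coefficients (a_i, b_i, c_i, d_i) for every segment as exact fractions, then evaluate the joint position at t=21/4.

Δ: Δ0=-3/2, Δ1=7/3, Δ2=-5, Δ3=3
row 1: diag=10, rhs=23; c'=3/10, d'=23/10
row 2: denom=8−3·3/10=71/10; d'=(-44−3·23/10)/(71/10)=-509/71
row 3: denom=4−1·10/71=274/71; d'=(48−1·-509/71)/(274/71)=3917/274
back: M3=3917/274
back: M2=-509/71−10/71·3917/274=-1258/137
back: M1=23/10−3/10·-1258/137=1385/274
M: M0=0, M1=1385/274, M2=-1258/137, M3=3917/274, M4=0
seg 0: a=1, c=M0/2=0, d=(M1−M0)/(6·2)=1385/3288, b=Δ0−h0·(2M0+M1)/6=-1309/411
seg 1: a=-2, c=M1/2=1385/548, d=(M2−M1)/(6·3)=-3901/4932, b=Δ1−h1·(2M1+M2)/6=1537/822
seg 2: a=5, c=M2/2=-629/137, d=(M3−M2)/(6·1)=6433/1644, b=Δ2−h2·(2M2+M3)/6=-7105/1644
seg 3: a=0, c=M3/2=3917/548, d=(M4−M3)/(6·1)=-3917/1644, b=Δ3−h3·(2M3+M4)/6=-1451/822
t_q=21/4 → seg 2, τ=1/4; S=5+-7105/1644·τ+-629/137·τ²+6433/1644·τ³=129547/35072

  seg 0: a=1 b=-1309/411 c=0 d=1385/3288
  seg 1: a=-2 b=1537/822 c=1385/548 d=-3901/4932
  seg 2: a=5 b=-7105/1644 c=-629/137 d=6433/1644
  seg 3: a=0 b=-1451/822 c=3917/548 d=-3917/1644
S(21/4) = 129547/35072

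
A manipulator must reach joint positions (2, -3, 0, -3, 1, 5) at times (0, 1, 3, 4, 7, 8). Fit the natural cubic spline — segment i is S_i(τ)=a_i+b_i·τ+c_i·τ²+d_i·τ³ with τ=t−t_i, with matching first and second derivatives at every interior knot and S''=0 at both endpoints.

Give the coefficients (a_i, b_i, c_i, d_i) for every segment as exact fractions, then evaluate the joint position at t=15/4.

  seg 0: a=2 b=-8401/1284 c=0 d=1981/1284
  seg 1: a=-3 b=-1229/642 c=1981/428 d=-3751/2568
  seg 2: a=0 b=-298/321 c=-885/214 d=1325/642
  seg 3: a=-3 b=-1931/642 c=220/107 d=-391/1926
  seg 4: a=1 b=1235/321 c=49/214 d=-49/642
S(15/4) = -29471/13696

Δ: Δ0=-5, Δ1=3/2, Δ2=-3, Δ3=4/3, Δ4=4
row 1: diag=6, rhs=39; c'=1/3, d'=13/2
row 2: denom=6−2·1/3=16/3; d'=(-27−2·13/2)/(16/3)=-15/2
row 3: denom=8−1·3/16=125/16; d'=(26−1·-15/2)/(125/16)=536/125
row 4: denom=8−3·48/125=856/125; d'=(16−3·536/125)/(856/125)=49/107
back: M4=49/107
back: M3=536/125−48/125·49/107=440/107
back: M2=-15/2−3/16·440/107=-885/107
back: M1=13/2−1/3·-885/107=1981/214
M: M0=0, M1=1981/214, M2=-885/107, M3=440/107, M4=49/107, M5=0
seg 0: a=2, c=M0/2=0, d=(M1−M0)/(6·1)=1981/1284, b=Δ0−h0·(2M0+M1)/6=-8401/1284
seg 1: a=-3, c=M1/2=1981/428, d=(M2−M1)/(6·2)=-3751/2568, b=Δ1−h1·(2M1+M2)/6=-1229/642
seg 2: a=0, c=M2/2=-885/214, d=(M3−M2)/(6·1)=1325/642, b=Δ2−h2·(2M2+M3)/6=-298/321
seg 3: a=-3, c=M3/2=220/107, d=(M4−M3)/(6·3)=-391/1926, b=Δ3−h3·(2M3+M4)/6=-1931/642
seg 4: a=1, c=M4/2=49/214, d=(M5−M4)/(6·1)=-49/642, b=Δ4−h4·(2M4+M5)/6=1235/321
t_q=15/4 → seg 2, τ=3/4; S=0+-298/321·τ+-885/214·τ²+1325/642·τ³=-29471/13696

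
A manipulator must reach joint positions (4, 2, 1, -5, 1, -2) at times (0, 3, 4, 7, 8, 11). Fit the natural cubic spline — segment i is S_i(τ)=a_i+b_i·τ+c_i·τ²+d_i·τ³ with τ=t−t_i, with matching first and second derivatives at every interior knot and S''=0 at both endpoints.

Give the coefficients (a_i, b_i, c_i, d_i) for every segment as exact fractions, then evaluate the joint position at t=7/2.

Δ: Δ0=-2/3, Δ1=-1, Δ2=-2, Δ3=6, Δ4=-1
row 1: diag=8, rhs=-2; c'=1/8, d'=-1/4
row 2: denom=8−1·1/8=63/8; d'=(-6−1·-1/4)/(63/8)=-46/63
row 3: denom=8−3·8/21=48/7; d'=(48−3·-46/63)/(48/7)=527/72
row 4: denom=8−1·7/48=377/48; d'=(-42−1·527/72)/(377/48)=-7102/1131
back: M4=-7102/1131
back: M3=527/72−7/48·-7102/1131=9314/1131
back: M2=-46/63−8/21·9314/1131=-1458/377
back: M1=-1/4−1/8·-1458/377=88/377
M: M0=0, M1=88/377, M2=-1458/377, M3=9314/1131, M4=-7102/1131, M5=0
seg 0: a=4, c=M0/2=0, d=(M1−M0)/(6·3)=44/3393, b=Δ0−h0·(2M0+M1)/6=-886/1131
seg 1: a=2, c=M1/2=44/377, d=(M2−M1)/(6·1)=-773/1131, b=Δ1−h1·(2M1+M2)/6=-490/1131
seg 2: a=1, c=M2/2=-729/377, d=(M3−M2)/(6·3)=236/351, b=Δ2−h2·(2M2+M3)/6=-2545/1131
seg 3: a=-5, c=M3/2=4657/1131, d=(M4−M3)/(6·1)=-912/377, b=Δ3−h3·(2M3+M4)/6=4865/1131
seg 4: a=1, c=M4/2=-3551/1131, d=(M5−M4)/(6·3)=3551/10179, b=Δ4−h4·(2M4+M5)/6=5971/1131
t_q=7/2 → seg 1, τ=1/2; S=2+-490/1131·τ+44/377·τ²+-773/1131·τ³=5209/3016

  seg 0: a=4 b=-886/1131 c=0 d=44/3393
  seg 1: a=2 b=-490/1131 c=44/377 d=-773/1131
  seg 2: a=1 b=-2545/1131 c=-729/377 d=236/351
  seg 3: a=-5 b=4865/1131 c=4657/1131 d=-912/377
  seg 4: a=1 b=5971/1131 c=-3551/1131 d=3551/10179
S(7/2) = 5209/3016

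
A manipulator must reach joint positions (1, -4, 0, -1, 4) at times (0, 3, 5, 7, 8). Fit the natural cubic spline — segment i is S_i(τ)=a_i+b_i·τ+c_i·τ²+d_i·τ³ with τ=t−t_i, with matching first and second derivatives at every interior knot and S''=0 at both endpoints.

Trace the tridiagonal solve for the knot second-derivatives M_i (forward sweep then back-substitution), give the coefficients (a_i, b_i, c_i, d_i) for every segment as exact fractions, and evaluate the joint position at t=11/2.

  seg 0: a=1 b=-125/39 c=0 d=20/117
  seg 1: a=-4 b=55/39 c=20/13 d=-97/156
  seg 2: a=0 b=4/39 c=-57/26 d=295/312
  seg 3: a=-1 b=209/78 c=181/52 d=-181/156
S(11/2) = -315/832

Δ: Δ0=-5/3, Δ1=2, Δ2=-1/2, Δ3=5
row 1: diag=10, rhs=22; c'=1/5, d'=11/5
row 2: denom=8−2·1/5=38/5; d'=(-15−2·11/5)/(38/5)=-97/38
row 3: denom=6−2·5/19=104/19; d'=(33−2·-97/38)/(104/19)=181/26
back: M3=181/26
back: M2=-97/38−5/19·181/26=-57/13
back: M1=11/5−1/5·-57/13=40/13
M: M0=0, M1=40/13, M2=-57/13, M3=181/26, M4=0
seg 0: a=1, c=M0/2=0, d=(M1−M0)/(6·3)=20/117, b=Δ0−h0·(2M0+M1)/6=-125/39
seg 1: a=-4, c=M1/2=20/13, d=(M2−M1)/(6·2)=-97/156, b=Δ1−h1·(2M1+M2)/6=55/39
seg 2: a=0, c=M2/2=-57/26, d=(M3−M2)/(6·2)=295/312, b=Δ2−h2·(2M2+M3)/6=4/39
seg 3: a=-1, c=M3/2=181/52, d=(M4−M3)/(6·1)=-181/156, b=Δ3−h3·(2M3+M4)/6=209/78
t_q=11/2 → seg 2, τ=1/2; S=0+4/39·τ+-57/26·τ²+295/312·τ³=-315/832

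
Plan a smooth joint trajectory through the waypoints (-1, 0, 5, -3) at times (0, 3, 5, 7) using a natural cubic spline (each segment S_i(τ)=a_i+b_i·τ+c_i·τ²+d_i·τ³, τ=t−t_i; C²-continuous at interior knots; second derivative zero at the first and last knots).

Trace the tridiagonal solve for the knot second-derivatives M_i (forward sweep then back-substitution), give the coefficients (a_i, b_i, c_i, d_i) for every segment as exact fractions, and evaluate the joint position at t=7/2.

Δ: Δ0=1/3, Δ1=5/2, Δ2=-4
row 1: diag=10, rhs=13; c'=1/5, d'=13/10
row 2: denom=8−2·1/5=38/5; d'=(-39−2·13/10)/(38/5)=-104/19
back: M2=-104/19
back: M1=13/10−1/5·-104/19=91/38
M: M0=0, M1=91/38, M2=-104/19, M3=0
seg 0: a=-1, c=M0/2=0, d=(M1−M0)/(6·3)=91/684, b=Δ0−h0·(2M0+M1)/6=-197/228
seg 1: a=0, c=M1/2=91/76, d=(M2−M1)/(6·2)=-299/456, b=Δ1−h1·(2M1+M2)/6=311/114
seg 2: a=5, c=M2/2=-52/19, d=(M3−M2)/(6·2)=26/57, b=Δ2−h2·(2M2+M3)/6=-20/57
t_q=7/2 → seg 1, τ=1/2; S=0+311/114·τ+91/76·τ²+-299/456·τ³=1923/1216

  seg 0: a=-1 b=-197/228 c=0 d=91/684
  seg 1: a=0 b=311/114 c=91/76 d=-299/456
  seg 2: a=5 b=-20/57 c=-52/19 d=26/57
S(7/2) = 1923/1216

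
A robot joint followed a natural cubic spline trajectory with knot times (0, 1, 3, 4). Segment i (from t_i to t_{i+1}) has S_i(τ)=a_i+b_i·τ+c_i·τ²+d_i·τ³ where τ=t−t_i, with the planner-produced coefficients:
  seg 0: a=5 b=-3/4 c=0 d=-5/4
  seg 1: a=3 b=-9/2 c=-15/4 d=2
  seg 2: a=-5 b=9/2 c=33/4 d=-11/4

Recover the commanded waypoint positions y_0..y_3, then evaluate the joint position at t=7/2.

y_0 = S_0(0) = a_0 = 5
y_1 = S_1(0) = a_1 = 3
y_2 = S_2(0) = a_2 = -5
y_3 = S_2(1) = 5
t_q=7/2 is in segment 2 (τ=1/2); S_2(τ)=-33/32

y_0=5 y_1=3 y_2=-5 y_3=5
S(7/2) = -33/32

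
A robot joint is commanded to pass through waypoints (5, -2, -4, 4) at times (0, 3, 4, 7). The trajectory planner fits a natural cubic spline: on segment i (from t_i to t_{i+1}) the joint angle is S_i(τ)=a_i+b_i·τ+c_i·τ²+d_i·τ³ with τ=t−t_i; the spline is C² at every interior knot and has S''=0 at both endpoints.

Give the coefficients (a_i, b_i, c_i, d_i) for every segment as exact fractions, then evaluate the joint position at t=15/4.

Δ: Δ0=-7/3, Δ1=-2, Δ2=8/3
row 1: diag=8, rhs=2; c'=1/8, d'=1/4
row 2: denom=8−1·1/8=63/8; d'=(28−1·1/4)/(63/8)=74/21
back: M2=74/21
back: M1=1/4−1/8·74/21=-4/21
M: M0=0, M1=-4/21, M2=74/21, M3=0
seg 0: a=5, c=M0/2=0, d=(M1−M0)/(6·3)=-2/189, b=Δ0−h0·(2M0+M1)/6=-47/21
seg 1: a=-2, c=M1/2=-2/21, d=(M2−M1)/(6·1)=13/21, b=Δ1−h1·(2M1+M2)/6=-53/21
seg 2: a=-4, c=M2/2=37/21, d=(M3−M2)/(6·3)=-37/189, b=Δ2−h2·(2M2+M3)/6=-6/7
t_q=15/4 → seg 1, τ=3/4; S=-2+-53/21·τ+-2/21·τ²+13/21·τ³=-1651/448

  seg 0: a=5 b=-47/21 c=0 d=-2/189
  seg 1: a=-2 b=-53/21 c=-2/21 d=13/21
  seg 2: a=-4 b=-6/7 c=37/21 d=-37/189
S(15/4) = -1651/448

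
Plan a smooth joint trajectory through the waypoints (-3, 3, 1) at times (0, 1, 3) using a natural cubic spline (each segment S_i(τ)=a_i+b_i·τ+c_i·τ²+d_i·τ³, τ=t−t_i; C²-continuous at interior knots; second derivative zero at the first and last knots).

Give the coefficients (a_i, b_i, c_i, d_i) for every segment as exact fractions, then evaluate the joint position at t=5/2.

Δ: Δ0=6, Δ1=-1
row 1: diag=6, rhs=-42; c'=1/3, d'=-7
back: M1=-7
M: M0=0, M1=-7, M2=0
seg 0: a=-3, c=M0/2=0, d=(M1−M0)/(6·1)=-7/6, b=Δ0−h0·(2M0+M1)/6=43/6
seg 1: a=3, c=M1/2=-7/2, d=(M2−M1)/(6·2)=7/12, b=Δ1−h1·(2M1+M2)/6=11/3
t_q=5/2 → seg 1, τ=3/2; S=3+11/3·τ+-7/2·τ²+7/12·τ³=83/32

  seg 0: a=-3 b=43/6 c=0 d=-7/6
  seg 1: a=3 b=11/3 c=-7/2 d=7/12
S(5/2) = 83/32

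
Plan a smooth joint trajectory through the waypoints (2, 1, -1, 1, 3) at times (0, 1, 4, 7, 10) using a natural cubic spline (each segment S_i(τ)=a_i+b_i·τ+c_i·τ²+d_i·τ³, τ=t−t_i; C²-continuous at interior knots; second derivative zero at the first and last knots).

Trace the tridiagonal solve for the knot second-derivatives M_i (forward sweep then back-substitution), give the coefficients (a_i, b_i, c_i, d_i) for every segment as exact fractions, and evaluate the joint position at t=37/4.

  seg 0: a=2 b=-323/324 c=0 d=-1/324
  seg 1: a=1 b=-163/162 c=-1/108 d=119/2916
  seg 2: a=-1 b=13/324 c=29/81 d=-145/2916
  seg 3: a=1 b=137/162 c=-29/324 d=29/2916
S(37/4) = 5905/2304

Δ: Δ0=-1, Δ1=-2/3, Δ2=2/3, Δ3=2/3
row 1: diag=8, rhs=2; c'=3/8, d'=1/4
row 2: denom=12−3·3/8=87/8; d'=(8−3·1/4)/(87/8)=2/3
row 3: denom=12−3·8/29=324/29; d'=(0−3·2/3)/(324/29)=-29/162
back: M3=-29/162
back: M2=2/3−8/29·-29/162=58/81
back: M1=1/4−3/8·58/81=-1/54
M: M0=0, M1=-1/54, M2=58/81, M3=-29/162, M4=0
seg 0: a=2, c=M0/2=0, d=(M1−M0)/(6·1)=-1/324, b=Δ0−h0·(2M0+M1)/6=-323/324
seg 1: a=1, c=M1/2=-1/108, d=(M2−M1)/(6·3)=119/2916, b=Δ1−h1·(2M1+M2)/6=-163/162
seg 2: a=-1, c=M2/2=29/81, d=(M3−M2)/(6·3)=-145/2916, b=Δ2−h2·(2M2+M3)/6=13/324
seg 3: a=1, c=M3/2=-29/324, d=(M4−M3)/(6·3)=29/2916, b=Δ3−h3·(2M3+M4)/6=137/162
t_q=37/4 → seg 3, τ=9/4; S=1+137/162·τ+-29/324·τ²+29/2916·τ³=5905/2304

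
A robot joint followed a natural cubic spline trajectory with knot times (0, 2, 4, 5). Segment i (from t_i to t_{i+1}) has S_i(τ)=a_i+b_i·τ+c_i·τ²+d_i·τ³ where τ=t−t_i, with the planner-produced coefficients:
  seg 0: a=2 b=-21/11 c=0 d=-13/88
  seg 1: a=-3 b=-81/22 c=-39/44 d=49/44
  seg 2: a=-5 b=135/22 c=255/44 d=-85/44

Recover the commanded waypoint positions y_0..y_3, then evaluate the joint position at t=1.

y_0=2 y_1=-3 y_2=-5 y_3=5
S(1) = -5/88

y_0 = S_0(0) = a_0 = 2
y_1 = S_1(0) = a_1 = -3
y_2 = S_2(0) = a_2 = -5
y_3 = S_2(1) = 5
t_q=1 is in segment 0 (τ=1); S_0(τ)=-5/88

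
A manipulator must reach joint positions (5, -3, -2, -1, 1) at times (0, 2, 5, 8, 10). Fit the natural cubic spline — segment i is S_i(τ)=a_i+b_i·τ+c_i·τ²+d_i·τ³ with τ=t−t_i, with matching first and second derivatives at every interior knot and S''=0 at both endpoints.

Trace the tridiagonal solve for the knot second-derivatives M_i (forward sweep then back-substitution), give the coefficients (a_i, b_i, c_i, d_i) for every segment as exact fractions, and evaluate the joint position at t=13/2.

  seg 0: a=5 b=-2527/510 c=0 d=487/2040
  seg 1: a=-3 b=-533/255 c=487/340 d=-637/3060
  seg 2: a=-2 b=53/60 c=-15/34 d=263/3060
  seg 3: a=-1 b=142/255 c=113/340 d=-113/2040
S(13/2) = -3747/2720

Δ: Δ0=-4, Δ1=1/3, Δ2=1/3, Δ3=1
row 1: diag=10, rhs=26; c'=3/10, d'=13/5
row 2: denom=12−3·3/10=111/10; d'=(0−3·13/5)/(111/10)=-26/37
row 3: denom=10−3·10/37=340/37; d'=(4−3·-26/37)/(340/37)=113/170
back: M3=113/170
back: M2=-26/37−10/37·113/170=-15/17
back: M1=13/5−3/10·-15/17=487/170
M: M0=0, M1=487/170, M2=-15/17, M3=113/170, M4=0
seg 0: a=5, c=M0/2=0, d=(M1−M0)/(6·2)=487/2040, b=Δ0−h0·(2M0+M1)/6=-2527/510
seg 1: a=-3, c=M1/2=487/340, d=(M2−M1)/(6·3)=-637/3060, b=Δ1−h1·(2M1+M2)/6=-533/255
seg 2: a=-2, c=M2/2=-15/34, d=(M3−M2)/(6·3)=263/3060, b=Δ2−h2·(2M2+M3)/6=53/60
seg 3: a=-1, c=M3/2=113/340, d=(M4−M3)/(6·2)=-113/2040, b=Δ3−h3·(2M3+M4)/6=142/255
t_q=13/2 → seg 2, τ=3/2; S=-2+53/60·τ+-15/34·τ²+263/3060·τ³=-3747/2720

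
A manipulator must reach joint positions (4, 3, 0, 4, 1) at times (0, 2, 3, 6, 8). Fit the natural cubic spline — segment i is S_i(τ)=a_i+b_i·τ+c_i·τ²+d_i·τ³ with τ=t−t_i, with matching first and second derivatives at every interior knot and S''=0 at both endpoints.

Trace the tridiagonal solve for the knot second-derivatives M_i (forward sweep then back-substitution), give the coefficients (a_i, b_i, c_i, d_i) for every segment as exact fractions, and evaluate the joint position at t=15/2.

Δ: Δ0=-1/2, Δ1=-3, Δ2=4/3, Δ3=-3/2
row 1: diag=6, rhs=-15; c'=1/6, d'=-5/2
row 2: denom=8−1·1/6=47/6; d'=(26−1·-5/2)/(47/6)=171/47
row 3: denom=10−3·18/47=416/47; d'=(-17−3·171/47)/(416/47)=-41/13
back: M3=-41/13
back: M2=171/47−18/47·-41/13=63/13
back: M1=-5/2−1/6·63/13=-43/13
M: M0=0, M1=-43/13, M2=63/13, M3=-41/13, M4=0
seg 0: a=4, c=M0/2=0, d=(M1−M0)/(6·2)=-43/156, b=Δ0−h0·(2M0+M1)/6=47/78
seg 1: a=3, c=M1/2=-43/26, d=(M2−M1)/(6·1)=53/39, b=Δ1−h1·(2M1+M2)/6=-211/78
seg 2: a=0, c=M2/2=63/26, d=(M3−M2)/(6·3)=-4/9, b=Δ2−h2·(2M2+M3)/6=-151/78
seg 3: a=4, c=M3/2=-41/26, d=(M4−M3)/(6·2)=41/156, b=Δ3−h3·(2M3+M4)/6=47/78
t_q=15/2 → seg 3, τ=3/2; S=4+47/78·τ+-41/26·τ²+41/156·τ³=933/416

  seg 0: a=4 b=47/78 c=0 d=-43/156
  seg 1: a=3 b=-211/78 c=-43/26 d=53/39
  seg 2: a=0 b=-151/78 c=63/26 d=-4/9
  seg 3: a=4 b=47/78 c=-41/26 d=41/156
S(15/2) = 933/416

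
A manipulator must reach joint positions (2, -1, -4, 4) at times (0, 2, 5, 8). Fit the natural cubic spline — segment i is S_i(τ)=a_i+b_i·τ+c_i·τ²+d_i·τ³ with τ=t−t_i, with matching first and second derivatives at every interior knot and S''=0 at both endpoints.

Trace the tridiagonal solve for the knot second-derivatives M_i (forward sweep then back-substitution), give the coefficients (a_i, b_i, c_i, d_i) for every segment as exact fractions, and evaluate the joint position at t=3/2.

Δ: Δ0=-3/2, Δ1=-1, Δ2=8/3
row 1: diag=10, rhs=3; c'=3/10, d'=3/10
row 2: denom=12−3·3/10=111/10; d'=(22−3·3/10)/(111/10)=211/111
back: M2=211/111
back: M1=3/10−3/10·211/111=-10/37
M: M0=0, M1=-10/37, M2=211/111, M3=0
seg 0: a=2, c=M0/2=0, d=(M1−M0)/(6·2)=-5/222, b=Δ0−h0·(2M0+M1)/6=-313/222
seg 1: a=-1, c=M1/2=-5/37, d=(M2−M1)/(6·3)=241/1998, b=Δ1−h1·(2M1+M2)/6=-373/222
seg 2: a=-4, c=M2/2=211/222, d=(M3−M2)/(6·3)=-211/1998, b=Δ2−h2·(2M2+M3)/6=85/111
t_q=3/2 → seg 0, τ=3/2; S=2+-313/222·τ+0·τ²+-5/222·τ³=-113/592

  seg 0: a=2 b=-313/222 c=0 d=-5/222
  seg 1: a=-1 b=-373/222 c=-5/37 d=241/1998
  seg 2: a=-4 b=85/111 c=211/222 d=-211/1998
S(3/2) = -113/592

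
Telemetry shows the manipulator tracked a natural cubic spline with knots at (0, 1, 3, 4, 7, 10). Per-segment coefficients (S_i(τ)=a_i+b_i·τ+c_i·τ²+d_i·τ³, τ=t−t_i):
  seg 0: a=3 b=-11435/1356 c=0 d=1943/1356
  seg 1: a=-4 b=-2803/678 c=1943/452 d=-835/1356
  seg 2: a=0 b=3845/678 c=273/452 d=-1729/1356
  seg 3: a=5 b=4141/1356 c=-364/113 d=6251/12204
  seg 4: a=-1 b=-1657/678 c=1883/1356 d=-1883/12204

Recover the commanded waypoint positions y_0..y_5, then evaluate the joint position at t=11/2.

y_0=3 y_1=-4 y_2=0 y_3=5 y_4=-1 y_5=0
S(11/2) = 14687/3616

y_0 = S_0(0) = a_0 = 3
y_1 = S_1(0) = a_1 = -4
y_2 = S_2(0) = a_2 = 0
y_3 = S_3(0) = a_3 = 5
y_4 = S_4(0) = a_4 = -1
y_5 = S_4(3) = 0
t_q=11/2 is in segment 3 (τ=3/2); S_3(τ)=14687/3616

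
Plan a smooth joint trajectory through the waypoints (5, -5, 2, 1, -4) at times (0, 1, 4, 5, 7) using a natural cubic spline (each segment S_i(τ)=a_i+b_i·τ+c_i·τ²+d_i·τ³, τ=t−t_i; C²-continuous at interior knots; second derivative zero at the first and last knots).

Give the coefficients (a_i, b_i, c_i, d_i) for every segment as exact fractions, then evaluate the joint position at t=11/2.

  seg 0: a=5 b=-23131/1932 c=0 d=3811/1932
  seg 1: a=-5 b=-5849/966 c=3811/644 d=-6031/5796
  seg 2: a=2 b=2621/1932 c=-555/161 d=301/276
  seg 3: a=1 b=-2189/966 c=-113/644 d=113/3864
S(11/2) = -255/1472

Δ: Δ0=-10, Δ1=7/3, Δ2=-1, Δ3=-5/2
row 1: diag=8, rhs=74; c'=3/8, d'=37/4
row 2: denom=8−3·3/8=55/8; d'=(-20−3·37/4)/(55/8)=-382/55
row 3: denom=6−1·8/55=322/55; d'=(-9−1·-382/55)/(322/55)=-113/322
back: M3=-113/322
back: M2=-382/55−8/55·-113/322=-1110/161
back: M1=37/4−3/8·-1110/161=3811/322
M: M0=0, M1=3811/322, M2=-1110/161, M3=-113/322, M4=0
seg 0: a=5, c=M0/2=0, d=(M1−M0)/(6·1)=3811/1932, b=Δ0−h0·(2M0+M1)/6=-23131/1932
seg 1: a=-5, c=M1/2=3811/644, d=(M2−M1)/(6·3)=-6031/5796, b=Δ1−h1·(2M1+M2)/6=-5849/966
seg 2: a=2, c=M2/2=-555/161, d=(M3−M2)/(6·1)=301/276, b=Δ2−h2·(2M2+M3)/6=2621/1932
seg 3: a=1, c=M3/2=-113/644, d=(M4−M3)/(6·2)=113/3864, b=Δ3−h3·(2M3+M4)/6=-2189/966
t_q=11/2 → seg 3, τ=1/2; S=1+-2189/966·τ+-113/644·τ²+113/3864·τ³=-255/1472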